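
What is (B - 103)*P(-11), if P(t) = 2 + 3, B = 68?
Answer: -175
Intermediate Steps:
P(t) = 5
(B - 103)*P(-11) = (68 - 103)*5 = -35*5 = -175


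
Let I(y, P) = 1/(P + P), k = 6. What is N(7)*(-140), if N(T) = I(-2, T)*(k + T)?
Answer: -130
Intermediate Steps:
I(y, P) = 1/(2*P)
N(T) = (6 + T)/(2*T) (N(T) = (1/(2*T))*(6 + T) = (6 + T)/(2*T))
N(7)*(-140) = ((1/2)*(6 + 7)/7)*(-140) = ((1/2)*(1/7)*13)*(-140) = (13/14)*(-140) = -130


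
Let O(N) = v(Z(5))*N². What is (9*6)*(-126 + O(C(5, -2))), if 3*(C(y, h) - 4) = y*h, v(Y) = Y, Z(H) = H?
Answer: -6684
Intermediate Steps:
C(y, h) = 4 + h*y/3 (C(y, h) = 4 + (y*h)/3 = 4 + (h*y)/3 = 4 + h*y/3)
O(N) = 5*N²
(9*6)*(-126 + O(C(5, -2))) = (9*6)*(-126 + 5*(4 + (⅓)*(-2)*5)²) = 54*(-126 + 5*(4 - 10/3)²) = 54*(-126 + 5*(⅔)²) = 54*(-126 + 5*(4/9)) = 54*(-126 + 20/9) = 54*(-1114/9) = -6684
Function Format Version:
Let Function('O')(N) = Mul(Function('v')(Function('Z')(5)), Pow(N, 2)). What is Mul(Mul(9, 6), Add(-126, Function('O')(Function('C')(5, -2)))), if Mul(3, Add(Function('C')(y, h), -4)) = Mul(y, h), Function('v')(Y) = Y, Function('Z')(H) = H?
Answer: -6684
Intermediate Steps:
Function('C')(y, h) = Add(4, Mul(Rational(1, 3), h, y)) (Function('C')(y, h) = Add(4, Mul(Rational(1, 3), Mul(y, h))) = Add(4, Mul(Rational(1, 3), Mul(h, y))) = Add(4, Mul(Rational(1, 3), h, y)))
Function('O')(N) = Mul(5, Pow(N, 2))
Mul(Mul(9, 6), Add(-126, Function('O')(Function('C')(5, -2)))) = Mul(Mul(9, 6), Add(-126, Mul(5, Pow(Add(4, Mul(Rational(1, 3), -2, 5)), 2)))) = Mul(54, Add(-126, Mul(5, Pow(Add(4, Rational(-10, 3)), 2)))) = Mul(54, Add(-126, Mul(5, Pow(Rational(2, 3), 2)))) = Mul(54, Add(-126, Mul(5, Rational(4, 9)))) = Mul(54, Add(-126, Rational(20, 9))) = Mul(54, Rational(-1114, 9)) = -6684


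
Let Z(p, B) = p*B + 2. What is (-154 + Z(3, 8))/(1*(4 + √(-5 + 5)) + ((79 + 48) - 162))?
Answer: 128/31 ≈ 4.1290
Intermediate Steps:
Z(p, B) = 2 + B*p (Z(p, B) = B*p + 2 = 2 + B*p)
(-154 + Z(3, 8))/(1*(4 + √(-5 + 5)) + ((79 + 48) - 162)) = (-154 + (2 + 8*3))/(1*(4 + √(-5 + 5)) + ((79 + 48) - 162)) = (-154 + (2 + 24))/(1*(4 + √0) + (127 - 162)) = (-154 + 26)/(1*(4 + 0) - 35) = -128/(1*4 - 35) = -128/(4 - 35) = -128/(-31) = -128*(-1/31) = 128/31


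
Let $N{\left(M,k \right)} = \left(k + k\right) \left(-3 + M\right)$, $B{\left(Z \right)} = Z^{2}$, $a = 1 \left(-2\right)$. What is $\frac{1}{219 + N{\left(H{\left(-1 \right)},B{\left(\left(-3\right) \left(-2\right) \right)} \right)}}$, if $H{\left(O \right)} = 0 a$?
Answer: $\frac{1}{3} \approx 0.33333$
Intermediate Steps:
$a = -2$
$H{\left(O \right)} = 0$ ($H{\left(O \right)} = 0 \left(-2\right) = 0$)
$N{\left(M,k \right)} = 2 k \left(-3 + M\right)$
$\frac{1}{219 + N{\left(H{\left(-1 \right)},B{\left(\left(-3\right) \left(-2\right) \right)} \right)}} = \frac{1}{219 + 2 \left(\left(-3\right) \left(-2\right)\right)^{2} \left(-3 + 0\right)} = \frac{1}{219 + 2 \cdot 6^{2} \left(-3\right)} = \frac{1}{219 + 2 \cdot 36 \left(-3\right)} = \frac{1}{219 - 216} = \frac{1}{3}$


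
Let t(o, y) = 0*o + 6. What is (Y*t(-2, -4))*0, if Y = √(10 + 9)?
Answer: 0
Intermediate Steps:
Y = √19 ≈ 4.3589
t(o, y) = 6 (t(o, y) = 0 + 6 = 6)
(Y*t(-2, -4))*0 = (√19*6)*0 = (6*√19)*0 = 0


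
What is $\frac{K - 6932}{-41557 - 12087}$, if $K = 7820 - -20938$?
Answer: $- \frac{10913}{26822} \approx -0.40687$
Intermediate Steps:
$K = 28758$ ($K = 7820 + 20938 = 28758$)
$\frac{K - 6932}{-41557 - 12087} = \frac{28758 - 6932}{-41557 - 12087} = \frac{21826}{-53644} = 21826 \left(- \frac{1}{53644}\right) = - \frac{10913}{26822}$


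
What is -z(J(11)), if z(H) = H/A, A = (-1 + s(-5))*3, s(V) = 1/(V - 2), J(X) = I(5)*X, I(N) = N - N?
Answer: 0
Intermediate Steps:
I(N) = 0
J(X) = 0 (J(X) = 0*X = 0)
s(V) = 1/(-2 + V)
A = -24/7 (A = (-1 + 1/(-2 - 5))*3 = (-1 + 1/(-7))*3 = (-1 - ⅐)*3 = -8/7*3 = -24/7 ≈ -3.4286)
z(H) = -7*H/24 (z(H) = H/(-24/7) = H*(-7/24) = -7*H/24)
-z(J(11)) = -(-7)*0/24 = -1*0 = 0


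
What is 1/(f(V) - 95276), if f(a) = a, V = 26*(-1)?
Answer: -1/95302 ≈ -1.0493e-5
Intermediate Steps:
V = -26
1/(f(V) - 95276) = 1/(-26 - 95276) = 1/(-95302) = -1/95302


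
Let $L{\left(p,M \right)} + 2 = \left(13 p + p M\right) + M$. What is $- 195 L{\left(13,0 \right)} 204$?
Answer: $-6643260$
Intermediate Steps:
$L{\left(p,M \right)} = -2 + M + 13 p + M p$ ($L{\left(p,M \right)} = -2 + \left(\left(13 p + p M\right) + M\right) = -2 + \left(\left(13 p + M p\right) + M\right) = -2 + \left(M + 13 p + M p\right) = -2 + M + 13 p + M p$)
$- 195 L{\left(13,0 \right)} 204 = - 195 \left(-2 + 0 + 13 \cdot 13 + 0 \cdot 13\right) 204 = - 195 \left(-2 + 0 + 169 + 0\right) 204 = \left(-195\right) 167 \cdot 204 = \left(-32565\right) 204 = -6643260$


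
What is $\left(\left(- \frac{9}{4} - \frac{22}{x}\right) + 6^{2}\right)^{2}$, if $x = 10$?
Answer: $\frac{398161}{400} \approx 995.4$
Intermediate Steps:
$\left(\left(- \frac{9}{4} - \frac{22}{x}\right) + 6^{2}\right)^{2} = \left(\left(- \frac{9}{4} - \frac{22}{10}\right) + 6^{2}\right)^{2} = \left(\left(\left(-9\right) \frac{1}{4} - \frac{11}{5}\right) + 36\right)^{2} = \left(\left(- \frac{9}{4} - \frac{11}{5}\right) + 36\right)^{2} = \left(- \frac{89}{20} + 36\right)^{2} = \left(\frac{631}{20}\right)^{2} = \frac{398161}{400}$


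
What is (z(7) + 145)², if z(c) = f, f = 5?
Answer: 22500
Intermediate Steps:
z(c) = 5
(z(7) + 145)² = (5 + 145)² = 150² = 22500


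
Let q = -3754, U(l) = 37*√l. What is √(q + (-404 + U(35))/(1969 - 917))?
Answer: √(-1038747956 + 9731*√35)/526 ≈ 61.271*I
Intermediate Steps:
√(q + (-404 + U(35))/(1969 - 917)) = √(-3754 + (-404 + 37*√35)/(1969 - 917)) = √(-3754 + (-404 + 37*√35)/1052) = √(-3754 + (-404 + 37*√35)*(1/1052)) = √(-3754 + (-101/263 + 37*√35/1052)) = √(-987403/263 + 37*√35/1052)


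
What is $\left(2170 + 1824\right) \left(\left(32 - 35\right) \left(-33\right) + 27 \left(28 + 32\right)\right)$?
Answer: $6865686$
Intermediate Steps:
$\left(2170 + 1824\right) \left(\left(32 - 35\right) \left(-33\right) + 27 \left(28 + 32\right)\right) = 3994 \left(\left(-3\right) \left(-33\right) + 27 \cdot 60\right) = 3994 \left(99 + 1620\right) = 3994 \cdot 1719 = 6865686$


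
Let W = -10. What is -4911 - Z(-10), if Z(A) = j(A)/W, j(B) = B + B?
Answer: -4913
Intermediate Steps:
j(B) = 2*B
Z(A) = -A/5 (Z(A) = (2*A)/(-10) = (2*A)*(-1/10) = -A/5)
-4911 - Z(-10) = -4911 - (-1)*(-10)/5 = -4911 - 1*2 = -4911 - 2 = -4913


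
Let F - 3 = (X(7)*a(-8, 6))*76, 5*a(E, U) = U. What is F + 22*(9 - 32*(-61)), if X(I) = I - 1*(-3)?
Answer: 44057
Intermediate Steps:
a(E, U) = U/5
X(I) = 3 + I (X(I) = I + 3 = 3 + I)
F = 915 (F = 3 + ((3 + 7)*((1/5)*6))*76 = 3 + (10*(6/5))*76 = 3 + 12*76 = 3 + 912 = 915)
F + 22*(9 - 32*(-61)) = 915 + 22*(9 - 32*(-61)) = 915 + 22*(9 + 1952) = 915 + 22*1961 = 915 + 43142 = 44057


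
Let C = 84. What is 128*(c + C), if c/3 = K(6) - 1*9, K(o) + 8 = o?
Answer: 6528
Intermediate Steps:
K(o) = -8 + o
c = -33 (c = 3*((-8 + 6) - 1*9) = 3*(-2 - 9) = 3*(-11) = -33)
128*(c + C) = 128*(-33 + 84) = 128*51 = 6528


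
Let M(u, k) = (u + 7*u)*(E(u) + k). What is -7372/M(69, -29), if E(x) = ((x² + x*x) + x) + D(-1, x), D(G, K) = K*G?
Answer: -1843/1310034 ≈ -0.0014068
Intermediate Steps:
D(G, K) = G*K
E(x) = 2*x² (E(x) = ((x² + x*x) + x) - x = ((x² + x²) + x) - x = (2*x² + x) - x = (x + 2*x²) - x = 2*x²)
M(u, k) = 8*u*(k + 2*u²) (M(u, k) = (u + 7*u)*(2*u² + k) = (8*u)*(k + 2*u²) = 8*u*(k + 2*u²))
-7372/M(69, -29) = -7372*1/(552*(-29 + 2*69²)) = -7372*1/(552*(-29 + 2*4761)) = -7372*1/(552*(-29 + 9522)) = -7372/(8*69*9493) = -7372/5240136 = -7372*1/5240136 = -1843/1310034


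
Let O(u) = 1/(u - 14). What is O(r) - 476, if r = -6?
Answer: -9521/20 ≈ -476.05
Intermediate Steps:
O(u) = 1/(-14 + u)
O(r) - 476 = 1/(-14 - 6) - 476 = 1/(-20) - 476 = -1/20 - 476 = -9521/20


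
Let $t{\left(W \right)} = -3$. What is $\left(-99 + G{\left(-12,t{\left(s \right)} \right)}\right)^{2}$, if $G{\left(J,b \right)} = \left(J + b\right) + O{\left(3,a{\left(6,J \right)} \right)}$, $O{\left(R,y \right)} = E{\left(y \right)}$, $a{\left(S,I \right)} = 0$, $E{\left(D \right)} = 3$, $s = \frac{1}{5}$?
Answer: $12321$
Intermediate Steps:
$s = \frac{1}{5} \approx 0.2$
$O{\left(R,y \right)} = 3$
$G{\left(J,b \right)} = 3 + J + b$ ($G{\left(J,b \right)} = \left(J + b\right) + 3 = 3 + J + b$)
$\left(-99 + G{\left(-12,t{\left(s \right)} \right)}\right)^{2} = \left(-99 - 12\right)^{2} = \left(-111\right)^{2} = 12321$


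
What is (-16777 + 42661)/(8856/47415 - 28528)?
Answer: -102274155/112720522 ≈ -0.90732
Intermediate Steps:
(-16777 + 42661)/(8856/47415 - 28528) = 25884/(8856*(1/47415) - 28528) = 25884/(2952/15805 - 28528) = 25884/(-450882088/15805) = 25884*(-15805/450882088) = -102274155/112720522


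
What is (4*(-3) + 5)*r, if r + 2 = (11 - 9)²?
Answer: -14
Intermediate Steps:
r = 2 (r = -2 + (11 - 9)² = -2 + 2² = -2 + 4 = 2)
(4*(-3) + 5)*r = (4*(-3) + 5)*2 = (-12 + 5)*2 = -7*2 = -14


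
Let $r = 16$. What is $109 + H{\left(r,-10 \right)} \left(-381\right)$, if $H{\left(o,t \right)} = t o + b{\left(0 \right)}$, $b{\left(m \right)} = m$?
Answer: $61069$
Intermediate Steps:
$H{\left(o,t \right)} = o t$ ($H{\left(o,t \right)} = t o + 0 = o t + 0 = o t$)
$109 + H{\left(r,-10 \right)} \left(-381\right) = 109 + 16 \left(-10\right) \left(-381\right) = 109 - -60960 = 109 + 60960 = 61069$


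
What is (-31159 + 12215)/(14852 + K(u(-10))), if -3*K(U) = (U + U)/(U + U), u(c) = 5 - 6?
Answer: -56832/44555 ≈ -1.2755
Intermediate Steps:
u(c) = -1
K(U) = -⅓ (K(U) = -(U + U)/(3*(U + U)) = -2*U/(3*(2*U)) = -2*U*1/(2*U)/3 = -⅓*1 = -⅓)
(-31159 + 12215)/(14852 + K(u(-10))) = (-31159 + 12215)/(14852 - ⅓) = -18944/44555/3 = -18944*3/44555 = -56832/44555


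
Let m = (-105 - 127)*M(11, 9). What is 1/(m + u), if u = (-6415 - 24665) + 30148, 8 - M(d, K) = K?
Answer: -1/700 ≈ -0.0014286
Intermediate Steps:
M(d, K) = 8 - K
m = 232 (m = (-105 - 127)*(8 - 1*9) = -232*(8 - 9) = -232*(-1) = 232)
u = -932 (u = -31080 + 30148 = -932)
1/(m + u) = 1/(232 - 932) = 1/(-700) = -1/700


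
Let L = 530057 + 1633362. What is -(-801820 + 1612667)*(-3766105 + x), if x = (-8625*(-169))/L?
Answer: 6606507010271798390/2163419 ≈ 3.0537e+12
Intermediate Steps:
L = 2163419
x = 1457625/2163419 (x = -8625*(-169)/2163419 = 1457625*(1/2163419) = 1457625/2163419 ≈ 0.67376)
-(-801820 + 1612667)*(-3766105 + x) = -(-801820 + 1612667)*(-3766105 + 1457625/2163419) = -810847*(-8147661655370)/2163419 = -1*(-6606507010271798390/2163419) = 6606507010271798390/2163419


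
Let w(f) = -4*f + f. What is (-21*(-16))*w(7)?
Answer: -7056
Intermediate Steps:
w(f) = -3*f
(-21*(-16))*w(7) = (-21*(-16))*(-3*7) = 336*(-21) = -7056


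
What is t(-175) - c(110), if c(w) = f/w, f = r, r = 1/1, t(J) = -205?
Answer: -22551/110 ≈ -205.01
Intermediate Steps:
r = 1
f = 1
c(w) = 1/w
t(-175) - c(110) = -205 - 1/110 = -22551/110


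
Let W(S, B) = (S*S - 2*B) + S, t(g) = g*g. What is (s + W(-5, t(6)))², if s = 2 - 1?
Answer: 2601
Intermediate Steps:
s = 1
t(g) = g²
W(S, B) = S + S² - 2*B (W(S, B) = (S² - 2*B) + S = S + S² - 2*B)
(s + W(-5, t(6)))² = (1 + (-5 + (-5)² - 2*6²))² = (1 + (-5 + 25 - 2*36))² = (1 + (-5 + 25 - 72))² = (1 - 52)² = (-51)² = 2601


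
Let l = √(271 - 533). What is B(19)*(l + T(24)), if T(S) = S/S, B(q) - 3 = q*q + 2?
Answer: 366 + 366*I*√262 ≈ 366.0 + 5924.2*I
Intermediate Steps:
B(q) = 5 + q² (B(q) = 3 + (q*q + 2) = 3 + (q² + 2) = 3 + (2 + q²) = 5 + q²)
l = I*√262 (l = √(-262) = I*√262 ≈ 16.186*I)
T(S) = 1
B(19)*(l + T(24)) = (5 + 19²)*(I*√262 + 1) = (5 + 361)*(1 + I*√262) = 366*(1 + I*√262) = 366 + 366*I*√262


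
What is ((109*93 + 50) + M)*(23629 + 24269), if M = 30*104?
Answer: 637378686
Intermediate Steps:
M = 3120
((109*93 + 50) + M)*(23629 + 24269) = ((109*93 + 50) + 3120)*(23629 + 24269) = ((10137 + 50) + 3120)*47898 = (10187 + 3120)*47898 = 13307*47898 = 637378686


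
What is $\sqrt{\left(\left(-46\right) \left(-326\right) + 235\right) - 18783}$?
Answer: $4 i \sqrt{222} \approx 59.599 i$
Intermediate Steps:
$\sqrt{\left(\left(-46\right) \left(-326\right) + 235\right) - 18783} = \sqrt{\left(14996 + 235\right) - 18783} = \sqrt{15231 - 18783} = \sqrt{-3552} = 4 i \sqrt{222}$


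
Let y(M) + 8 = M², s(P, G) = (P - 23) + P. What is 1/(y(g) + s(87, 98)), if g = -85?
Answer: 1/7368 ≈ 0.00013572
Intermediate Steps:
s(P, G) = -23 + 2*P (s(P, G) = (-23 + P) + P = -23 + 2*P)
y(M) = -8 + M²
1/(y(g) + s(87, 98)) = 1/((-8 + (-85)²) + (-23 + 2*87)) = 1/((-8 + 7225) + (-23 + 174)) = 1/(7217 + 151) = 1/7368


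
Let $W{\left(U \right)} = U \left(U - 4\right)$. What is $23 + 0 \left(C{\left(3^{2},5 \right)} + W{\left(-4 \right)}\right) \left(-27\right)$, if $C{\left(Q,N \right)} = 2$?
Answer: $23$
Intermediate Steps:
$W{\left(U \right)} = U \left(-4 + U\right)$
$23 + 0 \left(C{\left(3^{2},5 \right)} + W{\left(-4 \right)}\right) \left(-27\right) = 23 + 0 \left(2 - 4 \left(-4 - 4\right)\right) \left(-27\right) = 23 + 0 \left(2 - -32\right) \left(-27\right) = 23 + 0 \left(2 + 32\right) \left(-27\right) = 23 + 0 \cdot 34 \left(-27\right) = 23 + 0 \left(-27\right) = 23 + 0 = 23$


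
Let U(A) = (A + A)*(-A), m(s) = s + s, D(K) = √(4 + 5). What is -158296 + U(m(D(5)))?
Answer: -158368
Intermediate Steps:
D(K) = 3 (D(K) = √9 = 3)
m(s) = 2*s
U(A) = -2*A² (U(A) = (2*A)*(-A) = -2*A²)
-158296 + U(m(D(5))) = -158296 - 2*(2*3)² = -158296 - 2*6² = -158296 - 2*36 = -158296 - 72 = -158368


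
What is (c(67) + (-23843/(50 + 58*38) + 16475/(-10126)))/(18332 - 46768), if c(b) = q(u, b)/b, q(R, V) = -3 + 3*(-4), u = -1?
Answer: 2375809277/5435570788606 ≈ 0.00043709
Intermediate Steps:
q(R, V) = -15 (q(R, V) = -3 - 12 = -15)
c(b) = -15/b
(c(67) + (-23843/(50 + 58*38) + 16475/(-10126)))/(18332 - 46768) = (-15/67 + (-23843/(50 + 58*38) + 16475/(-10126)))/(18332 - 46768) = (-15*1/67 + (-23843/(50 + 2204) + 16475*(-1/10126)))/(-28436) = (-15/67 + (-23843/2254 - 16475/10126))*(-1/28436) = (-15/67 - 69642217/5706001)*(-1/28436) = -4751618554/382302067*(-1/28436) = 2375809277/5435570788606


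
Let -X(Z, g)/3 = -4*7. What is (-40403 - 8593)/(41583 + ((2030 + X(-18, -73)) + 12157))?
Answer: -2722/3103 ≈ -0.87722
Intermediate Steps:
X(Z, g) = 84 (X(Z, g) = -(-12)*7 = -3*(-28) = 84)
(-40403 - 8593)/(41583 + ((2030 + X(-18, -73)) + 12157)) = (-40403 - 8593)/(41583 + ((2030 + 84) + 12157)) = -48996/(41583 + (2114 + 12157)) = -48996/(41583 + 14271) = -48996/55854 = -48996*1/55854 = -2722/3103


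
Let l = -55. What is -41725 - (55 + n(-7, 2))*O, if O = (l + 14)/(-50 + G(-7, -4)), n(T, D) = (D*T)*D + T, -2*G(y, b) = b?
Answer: -500905/12 ≈ -41742.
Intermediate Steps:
G(y, b) = -b/2
n(T, D) = T + T*D² (n(T, D) = T*D² + T = T + T*D²)
O = 41/48 (O = (-55 + 14)/(-50 - ½*(-4)) = -41/(-50 + 2) = -41/(-48) = -41*(-1/48) = 41/48 ≈ 0.85417)
-41725 - (55 + n(-7, 2))*O = -41725 - (55 - 7*(1 + 2²))*41/48 = -41725 - (55 - 7*(1 + 4))*41/48 = -41725 - (55 - 7*5)*41/48 = -41725 - (55 - 35)*41/48 = -41725 - 20*41/48 = -41725 - 1*205/12 = -41725 - 205/12 = -500905/12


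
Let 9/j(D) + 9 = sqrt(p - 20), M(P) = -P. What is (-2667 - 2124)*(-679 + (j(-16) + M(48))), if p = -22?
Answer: 142934694/41 + 14373*I*sqrt(42)/41 ≈ 3.4862e+6 + 2271.9*I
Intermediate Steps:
j(D) = 9/(-9 + I*sqrt(42)) (j(D) = 9/(-9 + sqrt(-22 - 20)) = 9/(-9 + sqrt(-42)) = 9/(-9 + I*sqrt(42)))
(-2667 - 2124)*(-679 + (j(-16) + M(48))) = (-2667 - 2124)*(-679 + ((-27/41 - 3*I*sqrt(42)/41) - 1*48)) = -4791*(-679 + ((-27/41 - 3*I*sqrt(42)/41) - 48)) = -4791*(-679 + (-1995/41 - 3*I*sqrt(42)/41)) = -4791*(-29834/41 - 3*I*sqrt(42)/41) = 142934694/41 + 14373*I*sqrt(42)/41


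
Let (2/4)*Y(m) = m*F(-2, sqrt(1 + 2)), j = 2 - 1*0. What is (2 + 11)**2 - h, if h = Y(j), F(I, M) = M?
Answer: 169 - 4*sqrt(3) ≈ 162.07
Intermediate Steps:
j = 2 (j = 2 + 0 = 2)
Y(m) = 2*m*sqrt(3) (Y(m) = 2*(m*sqrt(1 + 2)) = 2*(m*sqrt(3)) = 2*m*sqrt(3))
h = 4*sqrt(3) (h = 2*2*sqrt(3) = 4*sqrt(3) ≈ 6.9282)
(2 + 11)**2 - h = (2 + 11)**2 - 4*sqrt(3) = 13**2 - 4*sqrt(3) = 169 - 4*sqrt(3)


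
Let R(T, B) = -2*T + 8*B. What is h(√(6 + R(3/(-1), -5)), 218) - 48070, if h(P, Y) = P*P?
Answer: -48098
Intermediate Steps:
h(P, Y) = P²
h(√(6 + R(3/(-1), -5)), 218) - 48070 = (√(6 + (-6/(-1) + 8*(-5))))² - 48070 = (√(6 + (-6*(-1) - 40)))² - 48070 = (√(6 + (-2*(-3) - 40)))² - 48070 = (√(6 + (6 - 40)))² - 48070 = (√(6 - 34))² - 48070 = (√(-28))² - 48070 = (2*I*√7)² - 48070 = -28 - 48070 = -48098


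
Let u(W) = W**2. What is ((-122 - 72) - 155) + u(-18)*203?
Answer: 65423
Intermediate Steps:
((-122 - 72) - 155) + u(-18)*203 = ((-122 - 72) - 155) + (-18)**2*203 = (-194 - 155) + 324*203 = -349 + 65772 = 65423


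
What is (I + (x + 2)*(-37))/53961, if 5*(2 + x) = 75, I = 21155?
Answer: 20600/53961 ≈ 0.38176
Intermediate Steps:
x = 13 (x = -2 + (⅕)*75 = -2 + 15 = 13)
(I + (x + 2)*(-37))/53961 = (21155 + (13 + 2)*(-37))/53961 = (21155 + 15*(-37))*(1/53961) = (21155 - 555)*(1/53961) = 20600*(1/53961) = 20600/53961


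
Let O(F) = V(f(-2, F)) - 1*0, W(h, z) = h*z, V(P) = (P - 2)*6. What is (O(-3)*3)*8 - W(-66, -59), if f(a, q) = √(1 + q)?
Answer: -4182 + 144*I*√2 ≈ -4182.0 + 203.65*I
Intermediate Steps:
V(P) = -12 + 6*P (V(P) = (-2 + P)*6 = -12 + 6*P)
O(F) = -12 + 6*√(1 + F) (O(F) = (-12 + 6*√(1 + F)) - 1*0 = (-12 + 6*√(1 + F)) + 0 = -12 + 6*√(1 + F))
(O(-3)*3)*8 - W(-66, -59) = ((-12 + 6*√(1 - 3))*3)*8 - (-66)*(-59) = ((-12 + 6*√(-2))*3)*8 - 1*3894 = ((-12 + 6*(I*√2))*3)*8 - 3894 = ((-12 + 6*I*√2)*3)*8 - 3894 = (-36 + 18*I*√2)*8 - 3894 = (-288 + 144*I*√2) - 3894 = -4182 + 144*I*√2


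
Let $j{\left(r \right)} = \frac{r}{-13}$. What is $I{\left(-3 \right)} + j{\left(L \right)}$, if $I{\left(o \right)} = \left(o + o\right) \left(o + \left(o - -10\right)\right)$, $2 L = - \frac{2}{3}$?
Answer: $- \frac{935}{39} \approx -23.974$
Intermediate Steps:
$L = - \frac{1}{3}$ ($L = \frac{\left(-2\right) \frac{1}{3}}{2} = \frac{1}{2} \left(- \frac{2}{3}\right) = - \frac{1}{3} \approx -0.33333$)
$I{\left(o \right)} = 2 o \left(10 + 2 o\right)$ ($I{\left(o \right)} = 2 o \left(o + \left(o + 10\right)\right) = 2 o \left(o + \left(10 + o\right)\right) = 2 o \left(10 + 2 o\right)$)
$j{\left(r \right)} = - \frac{r}{13}$ ($j{\left(r \right)} = r \left(- \frac{1}{13}\right) = - \frac{r}{13}$)
$I{\left(-3 \right)} + j{\left(L \right)} = 4 \left(-3\right) \left(5 - 3\right) - - \frac{1}{39} = 4 \left(-3\right) 2 + \frac{1}{39} = -24 + \frac{1}{39} = - \frac{935}{39}$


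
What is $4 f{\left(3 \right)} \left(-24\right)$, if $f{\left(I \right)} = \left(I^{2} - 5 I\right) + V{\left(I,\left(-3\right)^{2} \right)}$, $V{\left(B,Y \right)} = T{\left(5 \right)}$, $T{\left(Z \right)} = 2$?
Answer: $384$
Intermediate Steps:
$V{\left(B,Y \right)} = 2$
$f{\left(I \right)} = 2 + I^{2} - 5 I$ ($f{\left(I \right)} = \left(I^{2} - 5 I\right) + 2 = 2 + I^{2} - 5 I$)
$4 f{\left(3 \right)} \left(-24\right) = 4 \left(2 + 3^{2} - 15\right) \left(-24\right) = 4 \left(2 + 9 - 15\right) \left(-24\right) = 4 \left(-4\right) \left(-24\right) = \left(-16\right) \left(-24\right) = 384$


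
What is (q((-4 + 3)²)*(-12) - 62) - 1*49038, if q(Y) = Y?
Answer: -49112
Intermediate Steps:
(q((-4 + 3)²)*(-12) - 62) - 1*49038 = ((-4 + 3)²*(-12) - 62) - 1*49038 = ((-1)²*(-12) - 62) - 49038 = (1*(-12) - 62) - 49038 = (-12 - 62) - 49038 = -74 - 49038 = -49112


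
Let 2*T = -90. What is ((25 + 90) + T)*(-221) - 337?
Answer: -15807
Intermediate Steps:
T = -45 (T = (½)*(-90) = -45)
((25 + 90) + T)*(-221) - 337 = ((25 + 90) - 45)*(-221) - 337 = (115 - 45)*(-221) - 337 = 70*(-221) - 337 = -15470 - 337 = -15807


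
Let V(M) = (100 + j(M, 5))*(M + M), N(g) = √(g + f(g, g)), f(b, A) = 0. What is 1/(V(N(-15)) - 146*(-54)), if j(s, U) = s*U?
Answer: -I/(-7734*I + 200*√15) ≈ 0.00012802 - 1.2821e-5*I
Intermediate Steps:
j(s, U) = U*s
N(g) = √g (N(g) = √(g + 0) = √g)
V(M) = 2*M*(100 + 5*M) (V(M) = (100 + 5*M)*(M + M) = (100 + 5*M)*(2*M) = 2*M*(100 + 5*M))
1/(V(N(-15)) - 146*(-54)) = 1/(10*√(-15)*(20 + √(-15)) - 146*(-54)) = 1/(10*(I*√15)*(20 + I*√15) + 7884) = 1/(10*I*√15*(20 + I*√15) + 7884) = 1/(7884 + 10*I*√15*(20 + I*√15))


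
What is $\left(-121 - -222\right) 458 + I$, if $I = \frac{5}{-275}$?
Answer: $\frac{2544189}{55} \approx 46258.0$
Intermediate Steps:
$I = - \frac{1}{55}$ ($I = 5 \left(- \frac{1}{275}\right) = - \frac{1}{55} \approx -0.018182$)
$\left(-121 - -222\right) 458 + I = \left(-121 - -222\right) 458 - \frac{1}{55} = \left(-121 + 222\right) 458 - \frac{1}{55} = 101 \cdot 458 - \frac{1}{55} = 46258 - \frac{1}{55} = \frac{2544189}{55}$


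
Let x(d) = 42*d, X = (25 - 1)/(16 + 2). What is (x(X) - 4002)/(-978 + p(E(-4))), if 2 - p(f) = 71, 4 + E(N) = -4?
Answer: 3946/1047 ≈ 3.7689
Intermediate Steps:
E(N) = -8 (E(N) = -4 - 4 = -8)
X = 4/3 (X = 24/18 = 24*(1/18) = 4/3 ≈ 1.3333)
p(f) = -69 (p(f) = 2 - 1*71 = 2 - 71 = -69)
(x(X) - 4002)/(-978 + p(E(-4))) = (42*(4/3) - 4002)/(-978 - 69) = (56 - 4002)/(-1047) = -3946*(-1/1047) = 3946/1047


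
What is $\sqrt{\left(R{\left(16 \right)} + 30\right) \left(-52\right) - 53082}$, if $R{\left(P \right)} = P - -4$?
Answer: $i \sqrt{55682} \approx 235.97 i$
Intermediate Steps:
$R{\left(P \right)} = 4 + P$ ($R{\left(P \right)} = P + 4 = 4 + P$)
$\sqrt{\left(R{\left(16 \right)} + 30\right) \left(-52\right) - 53082} = \sqrt{\left(\left(4 + 16\right) + 30\right) \left(-52\right) - 53082} = \sqrt{\left(20 + 30\right) \left(-52\right) - 53082} = \sqrt{50 \left(-52\right) - 53082} = \sqrt{-2600 - 53082} = \sqrt{-55682} = i \sqrt{55682}$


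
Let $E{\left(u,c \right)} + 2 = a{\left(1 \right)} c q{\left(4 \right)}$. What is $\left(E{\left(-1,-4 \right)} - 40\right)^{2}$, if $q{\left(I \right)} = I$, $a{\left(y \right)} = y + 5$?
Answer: $19044$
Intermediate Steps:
$a{\left(y \right)} = 5 + y$
$E{\left(u,c \right)} = -2 + 24 c$ ($E{\left(u,c \right)} = -2 + \left(5 + 1\right) c 4 = -2 + 6 c 4 = -2 + 24 c$)
$\left(E{\left(-1,-4 \right)} - 40\right)^{2} = \left(\left(-2 + 24 \left(-4\right)\right) - 40\right)^{2} = \left(\left(-2 - 96\right) - 40\right)^{2} = \left(-98 - 40\right)^{2} = \left(-138\right)^{2} = 19044$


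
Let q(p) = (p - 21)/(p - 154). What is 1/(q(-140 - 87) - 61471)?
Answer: -381/23420203 ≈ -1.6268e-5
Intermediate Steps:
q(p) = (-21 + p)/(-154 + p)
1/(q(-140 - 87) - 61471) = 1/((-21 + (-140 - 87))/(-154 + (-140 - 87)) - 61471) = 1/((-21 - 227)/(-154 - 227) - 61471) = 1/(-248/(-381) - 61471) = 1/(-1/381*(-248) - 61471) = 1/(248/381 - 61471) = 1/(-23420203/381) = -381/23420203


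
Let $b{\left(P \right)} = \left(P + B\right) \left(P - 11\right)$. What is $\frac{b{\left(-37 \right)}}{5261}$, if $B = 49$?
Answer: $- \frac{576}{5261} \approx -0.10948$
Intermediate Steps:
$b{\left(P \right)} = \left(-11 + P\right) \left(49 + P\right)$ ($b{\left(P \right)} = \left(P + 49\right) \left(P - 11\right) = \left(49 + P\right) \left(-11 + P\right) = \left(-11 + P\right) \left(49 + P\right)$)
$\frac{b{\left(-37 \right)}}{5261} = \frac{-539 + \left(-37\right)^{2} + 38 \left(-37\right)}{5261} = \left(-539 + 1369 - 1406\right) \frac{1}{5261} = \left(-576\right) \frac{1}{5261} = - \frac{576}{5261}$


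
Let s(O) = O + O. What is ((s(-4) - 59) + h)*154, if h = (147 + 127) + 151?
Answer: 55132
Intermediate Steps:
s(O) = 2*O
h = 425 (h = 274 + 151 = 425)
((s(-4) - 59) + h)*154 = ((2*(-4) - 59) + 425)*154 = ((-8 - 59) + 425)*154 = (-67 + 425)*154 = 358*154 = 55132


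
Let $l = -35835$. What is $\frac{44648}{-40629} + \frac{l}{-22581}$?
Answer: $\frac{16583101}{33979387} \approx 0.48803$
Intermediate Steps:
$\frac{44648}{-40629} + \frac{l}{-22581} = \frac{44648}{-40629} - \frac{35835}{-22581} = 44648 \left(- \frac{1}{40629}\right) - - \frac{11945}{7527} = - \frac{44648}{40629} + \frac{11945}{7527} = \frac{16583101}{33979387}$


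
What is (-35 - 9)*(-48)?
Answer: 2112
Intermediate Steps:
(-35 - 9)*(-48) = -44*(-48) = 2112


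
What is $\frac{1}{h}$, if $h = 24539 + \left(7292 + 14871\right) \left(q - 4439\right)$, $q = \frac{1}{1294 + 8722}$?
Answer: $- \frac{10016}{985143870125} \approx -1.0167 \cdot 10^{-8}$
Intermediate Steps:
$q = \frac{1}{10016} \approx 9.984 \cdot 10^{-5}$
$h = - \frac{985143870125}{10016}$ ($h = 24539 + \left(7292 + 14871\right) \left(\frac{1}{10016} - 4439\right) = 24539 + 22163 \left(- \frac{44461023}{10016}\right) = 24539 - \frac{985389652749}{10016} = - \frac{985143870125}{10016} \approx -9.8357 \cdot 10^{7}$)
$\frac{1}{h} = \frac{1}{- \frac{985143870125}{10016}} = - \frac{10016}{985143870125}$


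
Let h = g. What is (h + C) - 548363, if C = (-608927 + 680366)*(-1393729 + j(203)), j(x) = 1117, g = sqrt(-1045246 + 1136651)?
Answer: -99487357031 + sqrt(91405) ≈ -9.9487e+10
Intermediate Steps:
g = sqrt(91405) ≈ 302.33
h = sqrt(91405) ≈ 302.33
C = -99486808668 (C = (-608927 + 680366)*(-1393729 + 1117) = 71439*(-1392612) = -99486808668)
(h + C) - 548363 = (sqrt(91405) - 99486808668) - 548363 = (-99486808668 + sqrt(91405)) - 548363 = -99487357031 + sqrt(91405)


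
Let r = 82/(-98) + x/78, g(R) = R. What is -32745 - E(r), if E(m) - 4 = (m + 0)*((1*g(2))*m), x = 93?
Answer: -26577263171/811538 ≈ -32749.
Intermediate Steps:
r = 453/1274 (r = 82/(-98) + 93/78 = 82*(-1/98) + 93*(1/78) = -41/49 + 31/26 = 453/1274 ≈ 0.35557)
E(m) = 4 + 2*m² (E(m) = 4 + (m + 0)*((1*2)*m) = 4 + m*(2*m) = 4 + 2*m²)
-32745 - E(r) = -32745 - (4 + 2*(453/1274)²) = -32745 - (4 + 2*(205209/1623076)) = -32745 - (4 + 205209/811538) = -32745 - 1*3451361/811538 = -32745 - 3451361/811538 = -26577263171/811538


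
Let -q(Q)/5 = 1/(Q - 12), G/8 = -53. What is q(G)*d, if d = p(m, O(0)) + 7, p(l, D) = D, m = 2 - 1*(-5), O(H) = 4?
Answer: 55/436 ≈ 0.12615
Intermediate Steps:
m = 7 (m = 2 + 5 = 7)
G = -424 (G = 8*(-53) = -424)
d = 11 (d = 4 + 7 = 11)
q(Q) = -5/(-12 + Q) (q(Q) = -5/(Q - 12) = -5/(-12 + Q))
q(G)*d = -5/(-12 - 424)*11 = -5/(-436)*11 = -5*(-1/436)*11 = (5/436)*11 = 55/436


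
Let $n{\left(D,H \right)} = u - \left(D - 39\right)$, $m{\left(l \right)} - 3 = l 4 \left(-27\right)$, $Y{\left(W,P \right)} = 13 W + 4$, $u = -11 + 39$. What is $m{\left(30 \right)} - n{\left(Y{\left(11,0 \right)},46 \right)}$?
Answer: $-3157$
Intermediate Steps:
$u = 28$
$Y{\left(W,P \right)} = 4 + 13 W$
$m{\left(l \right)} = 3 - 108 l$ ($m{\left(l \right)} = 3 + l 4 \left(-27\right) = 3 + 4 l \left(-27\right) = 3 - 108 l$)
$n{\left(D,H \right)} = 67 - D$ ($n{\left(D,H \right)} = 28 - \left(D - 39\right) = 28 - \left(-39 + D\right) = 67 - D$)
$m{\left(30 \right)} - n{\left(Y{\left(11,0 \right)},46 \right)} = \left(3 - 3240\right) - \left(67 - \left(4 + 13 \cdot 11\right)\right) = \left(3 - 3240\right) - \left(67 - \left(4 + 143\right)\right) = -3237 - \left(67 - 147\right) = -3237 - -80 = -3237 + 80 = -3157$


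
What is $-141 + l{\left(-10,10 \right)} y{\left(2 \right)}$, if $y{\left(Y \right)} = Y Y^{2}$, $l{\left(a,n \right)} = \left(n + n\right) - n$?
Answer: $-61$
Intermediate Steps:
$l{\left(a,n \right)} = n$ ($l{\left(a,n \right)} = 2 n - n = n$)
$y{\left(Y \right)} = Y^{3}$
$-141 + l{\left(-10,10 \right)} y{\left(2 \right)} = -141 + 10 \cdot 2^{3} = -141 + 10 \cdot 8 = -141 + 80 = -61$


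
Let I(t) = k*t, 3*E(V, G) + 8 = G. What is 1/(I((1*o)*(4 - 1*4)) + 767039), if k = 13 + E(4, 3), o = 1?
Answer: 1/767039 ≈ 1.3037e-6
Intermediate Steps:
E(V, G) = -8/3 + G/3
k = 34/3 (k = 13 + (-8/3 + (⅓)*3) = 13 + (-8/3 + 1) = 13 - 5/3 = 34/3 ≈ 11.333)
I(t) = 34*t/3
1/(I((1*o)*(4 - 1*4)) + 767039) = 1/(34*((1*1)*(4 - 1*4))/3 + 767039) = 1/(34*(1*(4 - 4))/3 + 767039) = 1/(34*(1*0)/3 + 767039) = 1/((34/3)*0 + 767039) = 1/(0 + 767039) = 1/767039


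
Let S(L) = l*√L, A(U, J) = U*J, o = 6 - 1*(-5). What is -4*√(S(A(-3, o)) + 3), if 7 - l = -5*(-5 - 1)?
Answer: -4*√(3 - 23*I*√33) ≈ -32.883 + 32.145*I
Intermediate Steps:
o = 11 (o = 6 + 5 = 11)
l = -23 (l = 7 - (-5)*(-5 - 1) = 7 - (-5)*(-6) = 7 - 1*30 = 7 - 30 = -23)
A(U, J) = J*U
S(L) = -23*√L
-4*√(S(A(-3, o)) + 3) = -4*√(-23*I*√33 + 3) = -4*√(3 - 23*I*√33)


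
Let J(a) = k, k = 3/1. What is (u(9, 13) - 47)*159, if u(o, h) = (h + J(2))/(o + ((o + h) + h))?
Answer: -81567/11 ≈ -7415.2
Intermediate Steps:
k = 3 (k = 3*1 = 3)
J(a) = 3
u(o, h) = (3 + h)/(2*h + 2*o) (u(o, h) = (h + 3)/(o + ((o + h) + h)) = (3 + h)/(o + ((h + o) + h)) = (3 + h)/(o + (o + 2*h)) = (3 + h)/(2*h + 2*o))
(u(9, 13) - 47)*159 = ((3 + 13)/(2*(13 + 9)) - 47)*159 = ((½)*16/22 - 47)*159 = ((½)*(1/22)*16 - 47)*159 = (4/11 - 47)*159 = -513/11*159 = -81567/11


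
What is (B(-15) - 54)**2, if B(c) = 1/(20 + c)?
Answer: 72361/25 ≈ 2894.4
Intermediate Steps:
(B(-15) - 54)**2 = (1/(20 - 15) - 54)**2 = (1/5 - 54)**2 = (-269/5)**2 = 72361/25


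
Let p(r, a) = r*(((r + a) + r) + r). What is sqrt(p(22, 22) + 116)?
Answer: 6*sqrt(57) ≈ 45.299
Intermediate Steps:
p(r, a) = r*(a + 3*r) (p(r, a) = r*(((a + r) + r) + r) = r*((a + 2*r) + r) = r*(a + 3*r))
sqrt(p(22, 22) + 116) = sqrt(22*(22 + 3*22) + 116) = sqrt(22*(22 + 66) + 116) = sqrt(22*88 + 116) = sqrt(1936 + 116) = sqrt(2052) = 6*sqrt(57)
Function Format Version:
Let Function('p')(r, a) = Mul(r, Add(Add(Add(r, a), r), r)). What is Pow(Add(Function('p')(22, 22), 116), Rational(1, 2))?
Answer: Mul(6, Pow(57, Rational(1, 2))) ≈ 45.299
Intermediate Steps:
Function('p')(r, a) = Mul(r, Add(a, Mul(3, r))) (Function('p')(r, a) = Mul(r, Add(Add(Add(a, r), r), r)) = Mul(r, Add(Add(a, Mul(2, r)), r)) = Mul(r, Add(a, Mul(3, r))))
Pow(Add(Function('p')(22, 22), 116), Rational(1, 2)) = Pow(Add(Mul(22, Add(22, Mul(3, 22))), 116), Rational(1, 2)) = Pow(Add(Mul(22, Add(22, 66)), 116), Rational(1, 2)) = Pow(Add(Mul(22, 88), 116), Rational(1, 2)) = Pow(Add(1936, 116), Rational(1, 2)) = Pow(2052, Rational(1, 2)) = Mul(6, Pow(57, Rational(1, 2)))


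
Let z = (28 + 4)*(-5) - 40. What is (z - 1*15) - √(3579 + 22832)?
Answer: -215 - 49*√11 ≈ -377.51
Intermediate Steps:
z = -200 (z = 32*(-5) - 40 = -160 - 40 = -200)
(z - 1*15) - √(3579 + 22832) = (-200 - 1*15) - √(3579 + 22832) = (-200 - 15) - √26411 = -215 - 49*√11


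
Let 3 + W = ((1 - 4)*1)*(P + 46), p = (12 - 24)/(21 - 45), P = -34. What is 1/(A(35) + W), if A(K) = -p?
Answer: -2/79 ≈ -0.025316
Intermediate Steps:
p = 1/2 (p = -12/(-24) = -12*(-1/24) = 1/2 ≈ 0.50000)
A(K) = -1/2 (A(K) = -1*1/2 = -1/2)
W = -39 (W = -3 + ((1 - 4)*1)*(-34 + 46) = -3 - 3*1*12 = -3 - 3*12 = -3 - 36 = -39)
1/(A(35) + W) = 1/(-1/2 - 39) = 1/(-79/2) = -2/79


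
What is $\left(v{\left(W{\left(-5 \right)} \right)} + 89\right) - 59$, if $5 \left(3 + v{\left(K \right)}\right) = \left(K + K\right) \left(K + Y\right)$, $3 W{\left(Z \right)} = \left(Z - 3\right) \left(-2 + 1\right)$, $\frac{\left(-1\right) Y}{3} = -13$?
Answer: $\frac{643}{9} \approx 71.444$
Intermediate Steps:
$Y = 39$ ($Y = \left(-3\right) \left(-13\right) = 39$)
$W{\left(Z \right)} = 1 - \frac{Z}{3}$ ($W{\left(Z \right)} = \frac{\left(Z - 3\right) \left(-2 + 1\right)}{3} = \frac{\left(-3 + Z\right) \left(-1\right)}{3} = \frac{3 - Z}{3} = 1 - \frac{Z}{3}$)
$v{\left(K \right)} = -3 + \frac{2 K \left(39 + K\right)}{5}$ ($v{\left(K \right)} = -3 + \frac{\left(K + K\right) \left(K + 39\right)}{5} = -3 + \frac{2 K \left(39 + K\right)}{5}$)
$\left(v{\left(W{\left(-5 \right)} \right)} + 89\right) - 59 = \left(\left(-3 + \frac{2 \left(1 - - \frac{5}{3}\right)^{2}}{5} + \frac{78 \left(1 - - \frac{5}{3}\right)}{5}\right) + 89\right) - 59 = \left(\left(-3 + \frac{2 \left(1 + \frac{5}{3}\right)^{2}}{5} + \frac{78 \left(1 + \frac{5}{3}\right)}{5}\right) + 89\right) - 59 = \left(\left(-3 + \frac{2 \left(\frac{8}{3}\right)^{2}}{5} + \frac{78}{5} \cdot \frac{8}{3}\right) + 89\right) - 59 = \left(\left(-3 + \frac{2}{5} \cdot \frac{64}{9} + \frac{208}{5}\right) + 89\right) - 59 = \left(\left(-3 + \frac{128}{45} + \frac{208}{5}\right) + 89\right) - 59 = \left(\frac{373}{9} + 89\right) - 59 = \frac{1174}{9} - 59 = \frac{643}{9}$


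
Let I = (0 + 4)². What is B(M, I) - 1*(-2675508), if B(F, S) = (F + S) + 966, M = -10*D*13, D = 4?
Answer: 2675970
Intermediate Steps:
M = -520 (M = -10*4*13 = -40*13 = -520)
I = 16 (I = 4² = 16)
B(F, S) = 966 + F + S
B(M, I) - 1*(-2675508) = (966 - 520 + 16) - 1*(-2675508) = 462 + 2675508 = 2675970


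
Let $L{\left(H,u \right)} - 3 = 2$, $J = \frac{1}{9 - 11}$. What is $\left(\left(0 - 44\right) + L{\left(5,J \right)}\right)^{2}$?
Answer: $1521$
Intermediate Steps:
$J = - \frac{1}{2}$ ($J = \frac{1}{9 - 11} = \frac{1}{-2} = - \frac{1}{2} \approx -0.5$)
$L{\left(H,u \right)} = 5$ ($L{\left(H,u \right)} = 3 + 2 = 5$)
$\left(\left(0 - 44\right) + L{\left(5,J \right)}\right)^{2} = \left(\left(0 - 44\right) + 5\right)^{2} = \left(-44 + 5\right)^{2} = \left(-39\right)^{2} = 1521$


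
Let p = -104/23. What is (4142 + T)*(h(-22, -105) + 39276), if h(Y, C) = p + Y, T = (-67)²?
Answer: 7791531678/23 ≈ 3.3876e+8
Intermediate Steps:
T = 4489
p = -104/23 (p = -104*1/23 = -104/23 ≈ -4.5217)
h(Y, C) = -104/23 + Y
(4142 + T)*(h(-22, -105) + 39276) = (4142 + 4489)*((-104/23 - 22) + 39276) = 8631*(-610/23 + 39276) = 8631*(902738/23) = 7791531678/23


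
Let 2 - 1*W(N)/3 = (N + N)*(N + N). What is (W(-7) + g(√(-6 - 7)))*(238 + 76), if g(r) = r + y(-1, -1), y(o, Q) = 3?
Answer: -181806 + 314*I*√13 ≈ -1.8181e+5 + 1132.1*I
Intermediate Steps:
g(r) = 3 + r (g(r) = r + 3 = 3 + r)
W(N) = 6 - 12*N² (W(N) = 6 - 3*(N + N)*(N + N) = 6 - 3*2*N*2*N = 6 - 12*N²)
(W(-7) + g(√(-6 - 7)))*(238 + 76) = ((6 - 12*(-7)²) + (3 + √(-6 - 7)))*(238 + 76) = ((6 - 12*49) + (3 + √(-13)))*314 = ((6 - 588) + (3 + I*√13))*314 = (-582 + (3 + I*√13))*314 = (-579 + I*√13)*314 = -181806 + 314*I*√13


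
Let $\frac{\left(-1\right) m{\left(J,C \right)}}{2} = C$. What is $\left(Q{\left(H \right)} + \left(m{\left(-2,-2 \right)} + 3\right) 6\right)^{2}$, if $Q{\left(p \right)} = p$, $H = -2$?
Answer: $1600$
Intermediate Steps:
$m{\left(J,C \right)} = - 2 C$
$\left(Q{\left(H \right)} + \left(m{\left(-2,-2 \right)} + 3\right) 6\right)^{2} = \left(-2 + \left(\left(-2\right) \left(-2\right) + 3\right) 6\right)^{2} = \left(-2 + \left(4 + 3\right) 6\right)^{2} = \left(-2 + 7 \cdot 6\right)^{2} = \left(-2 + 42\right)^{2} = 40^{2} = 1600$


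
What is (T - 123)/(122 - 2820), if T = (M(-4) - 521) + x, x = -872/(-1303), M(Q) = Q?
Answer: 421736/1757747 ≈ 0.23993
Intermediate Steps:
x = 872/1303 (x = -872*(-1/1303) = 872/1303 ≈ 0.66922)
T = -683203/1303 (T = (-4 - 521) + 872/1303 = -525 + 872/1303 = -683203/1303 ≈ -524.33)
(T - 123)/(122 - 2820) = (-683203/1303 - 123)/(122 - 2820) = -843472/1303/(-2698) = -843472/1303*(-1/2698) = 421736/1757747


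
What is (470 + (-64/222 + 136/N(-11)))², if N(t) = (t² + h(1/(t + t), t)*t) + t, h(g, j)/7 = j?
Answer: 276791565798916/1253797281 ≈ 2.2076e+5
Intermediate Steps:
h(g, j) = 7*j
N(t) = t + 8*t² (N(t) = (t² + (7*t)*t) + t = (t² + 7*t²) + t = 8*t² + t = t + 8*t²)
(470 + (-64/222 + 136/N(-11)))² = (470 + (-64/222 + 136/((-11*(1 + 8*(-11))))))² = (470 + (-64*1/222 + 136/((-11*(1 - 88)))))² = (470 + (-32/111 + 136/((-11*(-87)))))² = (470 + (-32/111 + 136/957))² = (470 - 5176/35409)² = (16637054/35409)² = 276791565798916/1253797281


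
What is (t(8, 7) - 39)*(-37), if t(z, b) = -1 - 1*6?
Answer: 1702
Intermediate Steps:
t(z, b) = -7 (t(z, b) = -1 - 6 = -7)
(t(8, 7) - 39)*(-37) = (-7 - 39)*(-37) = -46*(-37) = 1702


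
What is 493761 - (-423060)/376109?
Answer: 185708379009/376109 ≈ 4.9376e+5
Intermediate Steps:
493761 - (-423060)/376109 = 493761 - 1*(-423060/376109) = 493761 + 423060/376109 = 185708379009/376109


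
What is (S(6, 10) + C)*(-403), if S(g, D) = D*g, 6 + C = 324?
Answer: -152334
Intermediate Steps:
C = 318 (C = -6 + 324 = 318)
(S(6, 10) + C)*(-403) = (10*6 + 318)*(-403) = (60 + 318)*(-403) = 378*(-403) = -152334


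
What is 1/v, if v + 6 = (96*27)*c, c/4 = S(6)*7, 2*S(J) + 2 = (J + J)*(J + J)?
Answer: 1/5152890 ≈ 1.9407e-7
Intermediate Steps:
S(J) = -1 + 2*J**2 (S(J) = -1 + ((J + J)*(J + J))/2 = -1 + ((2*J)*(2*J))/2 = -1 + (4*J**2)/2 = -1 + 2*J**2)
c = 1988 (c = 4*((-1 + 2*6**2)*7) = 4*((-1 + 2*36)*7) = 4*((-1 + 72)*7) = 4*(71*7) = 4*497 = 1988)
v = 5152890 (v = -6 + (96*27)*1988 = -6 + 2592*1988 = -6 + 5152896 = 5152890)
1/v = 1/5152890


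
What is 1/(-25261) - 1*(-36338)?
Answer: 917934217/25261 ≈ 36338.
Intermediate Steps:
1/(-25261) - 1*(-36338) = -1/25261 + 36338 = 917934217/25261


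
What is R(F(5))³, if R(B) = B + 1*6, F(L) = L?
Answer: 1331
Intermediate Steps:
R(B) = 6 + B (R(B) = B + 6 = 6 + B)
R(F(5))³ = (6 + 5)³ = 11³ = 1331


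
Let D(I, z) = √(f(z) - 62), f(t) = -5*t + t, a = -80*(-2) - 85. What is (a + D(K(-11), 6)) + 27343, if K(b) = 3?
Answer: 27418 + I*√86 ≈ 27418.0 + 9.2736*I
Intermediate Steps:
a = 75 (a = 160 - 85 = 75)
f(t) = -4*t
D(I, z) = √(-62 - 4*z) (D(I, z) = √(-4*z - 62) = √(-62 - 4*z))
(a + D(K(-11), 6)) + 27343 = (75 + √(-62 - 4*6)) + 27343 = (75 + √(-62 - 24)) + 27343 = (75 + √(-86)) + 27343 = (75 + I*√86) + 27343 = 27418 + I*√86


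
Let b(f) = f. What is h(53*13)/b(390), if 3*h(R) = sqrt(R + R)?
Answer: sqrt(1378)/1170 ≈ 0.031728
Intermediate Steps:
h(R) = sqrt(2)*sqrt(R)/3 (h(R) = sqrt(R + R)/3 = sqrt(2*R)/3 = (sqrt(2)*sqrt(R))/3 = sqrt(2)*sqrt(R)/3)
h(53*13)/b(390) = (sqrt(2)*sqrt(53*13)/3)/390 = (sqrt(2)*sqrt(689)/3)*(1/390) = (sqrt(1378)/3)*(1/390) = sqrt(1378)/1170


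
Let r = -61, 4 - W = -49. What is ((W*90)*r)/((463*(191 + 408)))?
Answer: -290970/277337 ≈ -1.0492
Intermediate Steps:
W = 53 (W = 4 - 1*(-49) = 4 + 49 = 53)
((W*90)*r)/((463*(191 + 408))) = ((53*90)*(-61))/((463*(191 + 408))) = (4770*(-61))/((463*599)) = -290970/277337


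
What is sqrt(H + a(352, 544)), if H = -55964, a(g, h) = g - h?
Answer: 2*I*sqrt(14039) ≈ 236.97*I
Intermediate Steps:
sqrt(H + a(352, 544)) = sqrt(-55964 + (352 - 1*544)) = sqrt(-55964 + (352 - 544)) = sqrt(-55964 - 192) = sqrt(-56156) = 2*I*sqrt(14039)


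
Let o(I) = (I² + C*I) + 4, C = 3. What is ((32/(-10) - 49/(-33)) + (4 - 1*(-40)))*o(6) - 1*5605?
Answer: -520159/165 ≈ -3152.5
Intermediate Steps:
o(I) = 4 + I² + 3*I (o(I) = (I² + 3*I) + 4 = 4 + I² + 3*I)
((32/(-10) - 49/(-33)) + (4 - 1*(-40)))*o(6) - 1*5605 = ((32/(-10) - 49/(-33)) + (4 - 1*(-40)))*(4 + 6² + 3*6) - 1*5605 = ((32*(-⅒) - 49*(-1/33)) + (4 + 40))*(4 + 36 + 18) - 5605 = ((-16/5 + 49/33) + 44)*58 - 5605 = (-283/165 + 44)*58 - 5605 = (6977/165)*58 - 5605 = 404666/165 - 5605 = -520159/165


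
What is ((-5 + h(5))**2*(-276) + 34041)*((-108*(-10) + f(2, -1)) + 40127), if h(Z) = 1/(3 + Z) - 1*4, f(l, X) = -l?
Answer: 8110256535/16 ≈ 5.0689e+8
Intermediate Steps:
h(Z) = -4 + 1/(3 + Z) (h(Z) = 1/(3 + Z) - 4 = -4 + 1/(3 + Z))
((-5 + h(5))**2*(-276) + 34041)*((-108*(-10) + f(2, -1)) + 40127) = ((-5 + (-11 - 4*5)/(3 + 5))**2*(-276) + 34041)*((-108*(-10) - 1*2) + 40127) = ((-5 + (-11 - 20)/8)**2*(-276) + 34041)*((1080 - 2) + 40127) = ((-5 + (1/8)*(-31))**2*(-276) + 34041)*(1078 + 40127) = ((-5 - 31/8)**2*(-276) + 34041)*41205 = ((-71/8)**2*(-276) + 34041)*41205 = ((5041/64)*(-276) + 34041)*41205 = (-347829/16 + 34041)*41205 = (196827/16)*41205 = 8110256535/16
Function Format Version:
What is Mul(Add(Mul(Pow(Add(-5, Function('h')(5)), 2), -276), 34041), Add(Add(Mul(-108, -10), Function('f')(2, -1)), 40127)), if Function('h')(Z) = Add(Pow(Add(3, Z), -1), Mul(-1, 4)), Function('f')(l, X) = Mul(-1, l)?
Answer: Rational(8110256535, 16) ≈ 5.0689e+8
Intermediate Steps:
Function('h')(Z) = Add(-4, Pow(Add(3, Z), -1)) (Function('h')(Z) = Add(Pow(Add(3, Z), -1), -4) = Add(-4, Pow(Add(3, Z), -1)))
Mul(Add(Mul(Pow(Add(-5, Function('h')(5)), 2), -276), 34041), Add(Add(Mul(-108, -10), Function('f')(2, -1)), 40127)) = Mul(Add(Mul(Pow(Add(-5, Mul(Pow(Add(3, 5), -1), Add(-11, Mul(-4, 5)))), 2), -276), 34041), Add(Add(Mul(-108, -10), Mul(-1, 2)), 40127)) = Mul(Add(Mul(Pow(Add(-5, Mul(Pow(8, -1), Add(-11, -20))), 2), -276), 34041), Add(Add(1080, -2), 40127)) = Mul(Add(Mul(Pow(Add(-5, Mul(Rational(1, 8), -31)), 2), -276), 34041), Add(1078, 40127)) = Mul(Add(Mul(Pow(Add(-5, Rational(-31, 8)), 2), -276), 34041), 41205) = Mul(Add(Mul(Pow(Rational(-71, 8), 2), -276), 34041), 41205) = Mul(Add(Mul(Rational(5041, 64), -276), 34041), 41205) = Mul(Add(Rational(-347829, 16), 34041), 41205) = Mul(Rational(196827, 16), 41205) = Rational(8110256535, 16)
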